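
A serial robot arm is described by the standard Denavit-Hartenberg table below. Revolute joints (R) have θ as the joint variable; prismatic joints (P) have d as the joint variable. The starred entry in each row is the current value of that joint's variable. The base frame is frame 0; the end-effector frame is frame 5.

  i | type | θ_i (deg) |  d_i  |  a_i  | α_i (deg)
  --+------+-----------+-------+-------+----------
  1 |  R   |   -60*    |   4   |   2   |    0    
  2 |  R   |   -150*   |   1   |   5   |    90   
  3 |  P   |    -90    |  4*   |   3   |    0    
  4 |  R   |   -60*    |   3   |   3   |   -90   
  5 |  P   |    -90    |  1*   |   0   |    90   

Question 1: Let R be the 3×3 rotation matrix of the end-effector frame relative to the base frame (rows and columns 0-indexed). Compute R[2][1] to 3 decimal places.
End-effector y-axis (col 1 of R) = (-0.4330,0.2500,-0.8660)
R[2][1] = -0.8660

-0.866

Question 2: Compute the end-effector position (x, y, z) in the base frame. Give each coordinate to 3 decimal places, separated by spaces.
1.987 5.781 -0.366

after link 1: o_1 = (1.0000, -1.7321, 4.0000)
after link 2: o_2 = (-3.3301, 0.7679, 5.0000)
after link 3: o_3 = (-1.3301, 4.2321, 2.0000)
after link 4: o_4 = (2.4199, 5.5311, 0.5000)
after link 5: o_5 = (1.9869, 5.7811, -0.3660)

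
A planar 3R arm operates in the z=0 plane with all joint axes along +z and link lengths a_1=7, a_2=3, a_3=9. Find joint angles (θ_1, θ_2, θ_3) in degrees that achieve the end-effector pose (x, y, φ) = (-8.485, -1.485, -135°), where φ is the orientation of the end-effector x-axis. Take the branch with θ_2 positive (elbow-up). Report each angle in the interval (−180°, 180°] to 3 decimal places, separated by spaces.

89.995 134.997 0.008

wrist centre = target − a_3·(cos φ, sin φ) = (-2.1210, 4.8790)
cos θ_2 = (28.3031−7²−3²)/(2·7·3) = -0.7071; θ_2 = 134.9970° (elbow-up)
β = atan2(4.8790,-2.1210) = 113.4961°; ψ = atan2(2.1214,4.8788) = 23.5007°
θ_1 = β − ψ = 89.9954°
θ_3 = φ − θ_1 − θ_2 = 0.0076° (wrapped to (-180°,180°])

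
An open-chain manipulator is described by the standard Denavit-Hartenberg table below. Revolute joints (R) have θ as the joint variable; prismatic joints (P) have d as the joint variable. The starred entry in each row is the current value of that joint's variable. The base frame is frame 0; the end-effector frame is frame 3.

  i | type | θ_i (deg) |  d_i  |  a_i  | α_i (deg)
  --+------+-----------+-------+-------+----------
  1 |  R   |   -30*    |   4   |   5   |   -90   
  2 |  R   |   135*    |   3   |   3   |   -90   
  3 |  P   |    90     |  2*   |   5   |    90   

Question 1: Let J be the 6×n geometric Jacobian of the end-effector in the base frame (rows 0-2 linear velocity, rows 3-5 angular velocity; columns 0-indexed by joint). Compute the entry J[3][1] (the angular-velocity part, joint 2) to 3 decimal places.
axis z_1 = (0.5000,0.8660,0.0000); lever o_n−o_1 = (-4.0619,0.0357,-0.7071)
cross product → J_v[:, 1] = (-0.6124,0.3536,3.5355)
J_ω[:, 1] = z_1
entry J[3][1] = 0.5000

0.500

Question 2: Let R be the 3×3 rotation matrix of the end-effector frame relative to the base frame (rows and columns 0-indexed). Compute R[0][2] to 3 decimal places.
End-effector z-axis (col 2 of R) = (-0.6124,0.3536,-0.7071)
R[0][2] = -0.6124

-0.612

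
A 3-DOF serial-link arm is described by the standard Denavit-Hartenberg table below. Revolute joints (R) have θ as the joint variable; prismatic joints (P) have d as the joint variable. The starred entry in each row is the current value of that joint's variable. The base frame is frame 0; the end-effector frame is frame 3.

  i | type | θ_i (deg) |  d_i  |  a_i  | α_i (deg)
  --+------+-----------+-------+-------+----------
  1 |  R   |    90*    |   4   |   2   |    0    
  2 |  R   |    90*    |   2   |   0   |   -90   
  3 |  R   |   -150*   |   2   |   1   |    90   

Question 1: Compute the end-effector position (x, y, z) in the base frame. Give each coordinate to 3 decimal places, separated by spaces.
after link 1: o_1 = (0.0000, 2.0000, 4.0000)
after link 2: o_2 = (0.0000, 2.0000, 6.0000)
after link 3: o_3 = (0.8660, -0.0000, 6.5000)

0.866 -0.000 6.500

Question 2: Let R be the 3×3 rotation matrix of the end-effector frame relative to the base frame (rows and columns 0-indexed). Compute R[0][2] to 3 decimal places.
End-effector z-axis (col 2 of R) = (0.5000,-0.0000,-0.8660)
R[0][2] = 0.5000

0.500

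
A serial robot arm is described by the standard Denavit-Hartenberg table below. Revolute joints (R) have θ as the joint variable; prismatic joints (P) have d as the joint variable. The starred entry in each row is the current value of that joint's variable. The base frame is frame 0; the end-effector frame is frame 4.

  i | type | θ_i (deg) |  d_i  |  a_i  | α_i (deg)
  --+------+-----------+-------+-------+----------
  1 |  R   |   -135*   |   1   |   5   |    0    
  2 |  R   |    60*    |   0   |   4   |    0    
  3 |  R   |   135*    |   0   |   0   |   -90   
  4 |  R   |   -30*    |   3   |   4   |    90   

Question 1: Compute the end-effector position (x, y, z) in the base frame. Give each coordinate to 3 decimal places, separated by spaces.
after link 1: o_1 = (-3.5355, -3.5355, 1.0000)
after link 2: o_2 = (-2.5003, -7.3992, 1.0000)
after link 3: o_3 = (-2.5003, -7.3992, 1.0000)
after link 4: o_4 = (-3.3663, -2.8992, 3.0000)

-3.366 -2.899 3.000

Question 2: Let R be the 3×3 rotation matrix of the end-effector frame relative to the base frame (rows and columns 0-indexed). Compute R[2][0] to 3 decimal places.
End-effector x-axis (col 0 of R) = (0.4330,0.7500,0.5000)
R[2][0] = 0.5000

0.500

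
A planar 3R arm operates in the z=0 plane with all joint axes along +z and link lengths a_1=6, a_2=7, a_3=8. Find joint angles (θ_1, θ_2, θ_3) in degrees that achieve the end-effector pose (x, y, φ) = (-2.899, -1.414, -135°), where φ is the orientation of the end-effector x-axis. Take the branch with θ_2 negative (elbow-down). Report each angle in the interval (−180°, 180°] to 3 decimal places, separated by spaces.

134.993 -134.996 -134.998

wrist centre = target − a_3·(cos φ, sin φ) = (2.7579, 4.2429)
cos θ_2 = (25.6076−6²−7²)/(2·6·7) = -0.7071; θ_2 = -134.9956° (elbow-down)
β = atan2(4.2429,2.7579) = 56.9761°; ψ = atan2(-4.9501,1.0506) = -78.0172°
θ_1 = β − ψ = 134.9933°
θ_3 = φ − θ_1 − θ_2 = -134.9977° (wrapped to (-180°,180°])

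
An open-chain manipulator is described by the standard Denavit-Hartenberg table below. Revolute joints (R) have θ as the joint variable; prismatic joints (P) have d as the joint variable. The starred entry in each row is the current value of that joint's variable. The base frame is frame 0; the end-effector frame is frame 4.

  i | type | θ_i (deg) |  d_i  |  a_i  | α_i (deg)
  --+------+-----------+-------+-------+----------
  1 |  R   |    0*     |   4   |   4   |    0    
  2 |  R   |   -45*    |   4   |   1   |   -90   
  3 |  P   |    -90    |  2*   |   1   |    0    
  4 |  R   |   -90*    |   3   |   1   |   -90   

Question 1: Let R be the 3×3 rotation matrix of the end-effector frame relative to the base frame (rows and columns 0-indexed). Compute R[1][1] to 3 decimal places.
-0.707

End-effector y-axis (col 1 of R) = (-0.7071,-0.7071,-0.0000)
R[1][1] = -0.7071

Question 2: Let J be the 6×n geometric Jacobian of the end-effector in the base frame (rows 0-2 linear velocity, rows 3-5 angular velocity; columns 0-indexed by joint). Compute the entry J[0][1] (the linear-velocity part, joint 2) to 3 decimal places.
-3.536

axis z_1 = (0.0000,0.0000,1.0000); lever o_n−o_1 = (3.5355,3.5355,5.0000)
cross product → J_v[:, 1] = (-3.5355,3.5355,0.0000)
J_ω[:, 1] = z_1
entry J[0][1] = -3.5355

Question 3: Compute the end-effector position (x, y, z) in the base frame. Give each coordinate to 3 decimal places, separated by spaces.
after link 1: o_1 = (4.0000, 0.0000, 4.0000)
after link 2: o_2 = (4.7071, -0.7071, 8.0000)
after link 3: o_3 = (6.1213, 0.7071, 9.0000)
after link 4: o_4 = (7.5355, 3.5355, 9.0000)

7.536 3.536 9.000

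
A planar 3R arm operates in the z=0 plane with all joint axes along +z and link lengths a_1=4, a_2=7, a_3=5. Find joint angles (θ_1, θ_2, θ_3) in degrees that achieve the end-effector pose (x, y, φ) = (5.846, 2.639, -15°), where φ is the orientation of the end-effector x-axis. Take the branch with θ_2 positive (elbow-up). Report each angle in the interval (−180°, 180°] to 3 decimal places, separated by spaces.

wrist centre = target − a_3·(cos φ, sin φ) = (1.0164, 3.9331)
cos θ_2 = (16.5022−4²−7²)/(2·4·7) = -0.8660; θ_2 = 150.0007° (elbow-up)
β = atan2(3.9331,1.0164) = 75.5109°; ψ = atan2(3.4999,-2.0622) = 120.5073°
θ_1 = β − ψ = -44.9965°
θ_3 = φ − θ_1 − θ_2 = -120.0042° (wrapped to (-180°,180°])

-44.996 150.001 -120.004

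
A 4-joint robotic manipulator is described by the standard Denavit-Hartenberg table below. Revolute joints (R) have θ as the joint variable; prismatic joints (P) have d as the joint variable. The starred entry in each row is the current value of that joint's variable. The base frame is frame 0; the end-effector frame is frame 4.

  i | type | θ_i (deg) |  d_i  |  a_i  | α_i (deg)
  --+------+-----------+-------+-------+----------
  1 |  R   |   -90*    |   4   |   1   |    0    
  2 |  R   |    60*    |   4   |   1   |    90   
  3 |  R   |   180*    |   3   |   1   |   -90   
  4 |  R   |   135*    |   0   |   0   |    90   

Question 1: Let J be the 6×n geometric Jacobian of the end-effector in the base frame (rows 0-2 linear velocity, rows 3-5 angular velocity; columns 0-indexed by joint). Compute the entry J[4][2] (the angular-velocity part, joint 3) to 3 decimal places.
axis z_2 = (-0.5000,-0.8660,0.0000); lever o_n−o_2 = (-2.3660,-2.0981,0.0000)
cross product → J_v[:, 2] = (0.0000,-0.0000,-1.0000)
J_ω[:, 2] = z_2
entry J[4][2] = -0.8660

-0.866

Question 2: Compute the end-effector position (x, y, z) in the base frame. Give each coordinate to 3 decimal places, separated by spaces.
after link 1: o_1 = (0.0000, -1.0000, 4.0000)
after link 2: o_2 = (0.8660, -1.5000, 8.0000)
after link 3: o_3 = (-1.5000, -3.5981, 8.0000)
after link 4: o_4 = (-1.5000, -3.5981, 8.0000)

-1.500 -3.598 8.000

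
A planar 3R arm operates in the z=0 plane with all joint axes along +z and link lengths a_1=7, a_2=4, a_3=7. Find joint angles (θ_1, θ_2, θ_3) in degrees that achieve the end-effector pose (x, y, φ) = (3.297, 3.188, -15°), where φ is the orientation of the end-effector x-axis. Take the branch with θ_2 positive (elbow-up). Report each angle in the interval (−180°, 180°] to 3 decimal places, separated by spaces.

wrist centre = target − a_3·(cos φ, sin φ) = (-3.4645, 4.9997)
cos θ_2 = (37.0000−7²−4²)/(2·7·4) = -0.5000; θ_2 = 120.0000° (elbow-up)
β = atan2(4.9997,-3.4645) = 124.7194°; ψ = atan2(3.4641,5.0000) = 34.7150°
θ_1 = β − ψ = 90.0044°
θ_3 = φ − θ_1 − θ_2 = 134.9956° (wrapped to (-180°,180°])

90.004 120.000 134.996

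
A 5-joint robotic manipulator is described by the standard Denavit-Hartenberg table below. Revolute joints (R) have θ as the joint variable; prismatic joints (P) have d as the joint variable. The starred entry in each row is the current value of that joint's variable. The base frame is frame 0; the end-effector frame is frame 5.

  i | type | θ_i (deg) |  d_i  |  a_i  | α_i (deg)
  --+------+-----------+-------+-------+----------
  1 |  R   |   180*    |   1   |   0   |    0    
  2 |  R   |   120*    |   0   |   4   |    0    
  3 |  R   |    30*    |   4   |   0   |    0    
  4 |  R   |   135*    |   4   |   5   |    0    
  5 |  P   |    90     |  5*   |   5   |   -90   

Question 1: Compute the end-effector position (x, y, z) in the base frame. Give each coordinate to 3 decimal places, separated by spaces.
-4.124 0.071 14.000

after link 1: o_1 = (0.0000, 0.0000, 1.0000)
after link 2: o_2 = (2.0000, -3.4641, 1.0000)
after link 3: o_3 = (2.0000, -3.4641, 5.0000)
after link 4: o_4 = (0.7059, 1.3655, 9.0000)
after link 5: o_5 = (-4.1237, 0.0714, 14.0000)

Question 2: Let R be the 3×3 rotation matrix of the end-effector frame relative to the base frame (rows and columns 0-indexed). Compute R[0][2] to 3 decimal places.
End-effector z-axis (col 2 of R) = (0.2588,-0.9659,0.0000)
R[0][2] = 0.2588

0.259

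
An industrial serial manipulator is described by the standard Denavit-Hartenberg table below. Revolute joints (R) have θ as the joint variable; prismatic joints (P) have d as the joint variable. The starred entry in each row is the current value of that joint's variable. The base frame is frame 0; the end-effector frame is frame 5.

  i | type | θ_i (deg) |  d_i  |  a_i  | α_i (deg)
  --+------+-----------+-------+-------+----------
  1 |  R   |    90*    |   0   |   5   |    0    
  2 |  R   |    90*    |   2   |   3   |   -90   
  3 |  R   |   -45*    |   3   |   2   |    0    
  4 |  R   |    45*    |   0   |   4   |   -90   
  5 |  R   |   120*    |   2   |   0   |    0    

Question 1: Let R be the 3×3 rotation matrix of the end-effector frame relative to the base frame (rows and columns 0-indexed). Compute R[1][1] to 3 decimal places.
-0.500

End-effector y-axis (col 1 of R) = (0.8660,-0.5000,0.0000)
R[1][1] = -0.5000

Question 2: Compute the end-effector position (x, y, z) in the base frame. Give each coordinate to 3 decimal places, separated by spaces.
after link 1: o_1 = (0.0000, 5.0000, 0.0000)
after link 2: o_2 = (-3.0000, 5.0000, 2.0000)
after link 3: o_3 = (-4.4142, 2.0000, 3.4142)
after link 4: o_4 = (-8.4142, 2.0000, 3.4142)
after link 5: o_5 = (-8.4142, 2.0000, 1.4142)

-8.414 2.000 1.414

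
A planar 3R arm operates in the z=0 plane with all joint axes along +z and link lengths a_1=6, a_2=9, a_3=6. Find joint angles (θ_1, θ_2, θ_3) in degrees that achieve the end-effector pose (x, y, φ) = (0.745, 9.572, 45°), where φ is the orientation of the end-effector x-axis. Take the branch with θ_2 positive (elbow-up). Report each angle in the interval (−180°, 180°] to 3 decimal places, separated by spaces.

30.006 134.998 -120.004

wrist centre = target − a_3·(cos φ, sin φ) = (-3.4976, 5.3294)
cos θ_2 = (40.6356−6²−9²)/(2·6·9) = -0.7071; θ_2 = 134.9977° (elbow-up)
β = atan2(5.3294,-3.4976) = 123.2768°; ψ = atan2(6.3642,-0.3637) = 93.2708°
θ_1 = β − ψ = 30.0060°
θ_3 = φ − θ_1 − θ_2 = -120.0036° (wrapped to (-180°,180°])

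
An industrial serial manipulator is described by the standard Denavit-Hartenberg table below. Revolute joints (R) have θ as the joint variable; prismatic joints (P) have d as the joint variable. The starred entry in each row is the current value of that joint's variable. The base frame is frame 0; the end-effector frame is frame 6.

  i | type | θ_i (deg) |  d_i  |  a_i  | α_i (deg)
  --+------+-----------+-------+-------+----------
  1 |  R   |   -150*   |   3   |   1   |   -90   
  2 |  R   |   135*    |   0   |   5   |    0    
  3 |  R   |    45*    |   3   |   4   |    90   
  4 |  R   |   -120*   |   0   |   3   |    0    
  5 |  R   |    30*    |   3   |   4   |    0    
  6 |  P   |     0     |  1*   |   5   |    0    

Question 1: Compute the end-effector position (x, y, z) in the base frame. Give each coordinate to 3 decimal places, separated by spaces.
after link 1: o_1 = (-0.8660, -0.5000, 3.0000)
after link 2: o_2 = (2.1958, 1.2678, -0.5355)
after link 3: o_3 = (7.1599, 0.6697, -0.5355)
after link 4: o_4 = (4.5619, 2.1697, -0.5355)
after link 5: o_5 = (2.5619, 5.6338, -3.5355)
after link 6: o_6 = (0.0619, 9.9639, -4.5355)

0.062 9.964 -4.536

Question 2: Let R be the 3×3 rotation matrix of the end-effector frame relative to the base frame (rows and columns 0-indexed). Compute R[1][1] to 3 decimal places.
0.500

End-effector y-axis (col 1 of R) = (0.8660,0.5000,-0.0000)
R[1][1] = 0.5000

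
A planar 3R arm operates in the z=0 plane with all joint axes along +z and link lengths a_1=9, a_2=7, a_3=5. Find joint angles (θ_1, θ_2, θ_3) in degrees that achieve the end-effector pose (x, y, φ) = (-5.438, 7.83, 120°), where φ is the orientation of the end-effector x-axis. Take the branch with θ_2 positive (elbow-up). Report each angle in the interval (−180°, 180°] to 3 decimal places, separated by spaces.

wrist centre = target − a_3·(cos φ, sin φ) = (-2.9380, 3.4999)
cos θ_2 = (20.8810−9²−7²)/(2·9·7) = -0.8660; θ_2 = 149.9999° (elbow-up)
β = atan2(3.4999,-2.9380) = 130.0121°; ψ = atan2(3.5000,2.9378) = 49.9907°
θ_1 = β − ψ = 80.0214°
θ_3 = φ − θ_1 − θ_2 = -110.0213° (wrapped to (-180°,180°])

80.021 150.000 -110.021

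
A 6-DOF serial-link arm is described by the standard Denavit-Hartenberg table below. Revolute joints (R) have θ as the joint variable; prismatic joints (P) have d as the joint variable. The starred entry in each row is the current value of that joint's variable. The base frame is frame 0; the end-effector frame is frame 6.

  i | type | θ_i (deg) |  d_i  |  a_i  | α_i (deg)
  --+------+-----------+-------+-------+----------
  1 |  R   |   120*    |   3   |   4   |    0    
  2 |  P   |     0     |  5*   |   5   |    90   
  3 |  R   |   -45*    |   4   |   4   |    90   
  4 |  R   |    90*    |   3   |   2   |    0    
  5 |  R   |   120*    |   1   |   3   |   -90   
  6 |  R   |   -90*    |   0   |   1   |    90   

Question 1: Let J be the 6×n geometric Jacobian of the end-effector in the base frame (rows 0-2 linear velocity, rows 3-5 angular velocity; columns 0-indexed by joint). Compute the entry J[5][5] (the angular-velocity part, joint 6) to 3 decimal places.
axis z_5 = (-0.9268,-0.1268,-0.3536); lever o_n−o_5 = (0.3536,-0.6124,-0.7071)
cross product → J_v[:, 5] = (-0.1268,-0.7803,0.6124)
J_ω[:, 5] = z_5
entry J[5][5] = -0.3536

-0.354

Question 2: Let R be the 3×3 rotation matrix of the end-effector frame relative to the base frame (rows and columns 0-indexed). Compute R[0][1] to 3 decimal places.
-0.927

End-effector y-axis (col 1 of R) = (-0.9268,-0.1268,-0.3536)
R[0][1] = -0.9268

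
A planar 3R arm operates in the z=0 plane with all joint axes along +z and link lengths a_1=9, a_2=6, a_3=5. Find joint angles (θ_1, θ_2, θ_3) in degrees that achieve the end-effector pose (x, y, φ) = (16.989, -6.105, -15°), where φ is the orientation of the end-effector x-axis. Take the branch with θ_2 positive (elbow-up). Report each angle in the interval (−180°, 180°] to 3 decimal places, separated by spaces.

-45.001 60.003 -30.002

wrist centre = target − a_3·(cos φ, sin φ) = (12.1594, -4.8109)
cos θ_2 = (170.9951−9²−6²)/(2·9·6) = 0.5000; θ_2 = 60.0030° (elbow-up)
β = atan2(-4.8109,12.1594) = -21.5864°; ψ = atan2(5.1963,11.9997) = 23.4143°
θ_1 = β − ψ = -45.0008°
θ_3 = φ − θ_1 − θ_2 = -30.0022° (wrapped to (-180°,180°])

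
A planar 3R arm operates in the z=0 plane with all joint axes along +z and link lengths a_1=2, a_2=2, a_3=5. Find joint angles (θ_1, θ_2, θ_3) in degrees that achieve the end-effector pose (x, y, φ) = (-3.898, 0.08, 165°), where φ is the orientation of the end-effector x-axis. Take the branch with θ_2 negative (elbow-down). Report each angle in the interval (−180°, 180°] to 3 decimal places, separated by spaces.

wrist centre = target − a_3·(cos φ, sin φ) = (0.9316, -1.2141)
cos θ_2 = (2.3420−2²−2²)/(2·2·2) = -0.7073; θ_2 = -135.0120° (elbow-down)
β = atan2(-1.2141,0.9316) = -52.4994°; ψ = atan2(-1.4139,0.5855) = -67.5060°
θ_1 = β − ψ = 15.0066°
θ_3 = φ − θ_1 − θ_2 = -74.9946° (wrapped to (-180°,180°])

15.007 -135.012 -74.995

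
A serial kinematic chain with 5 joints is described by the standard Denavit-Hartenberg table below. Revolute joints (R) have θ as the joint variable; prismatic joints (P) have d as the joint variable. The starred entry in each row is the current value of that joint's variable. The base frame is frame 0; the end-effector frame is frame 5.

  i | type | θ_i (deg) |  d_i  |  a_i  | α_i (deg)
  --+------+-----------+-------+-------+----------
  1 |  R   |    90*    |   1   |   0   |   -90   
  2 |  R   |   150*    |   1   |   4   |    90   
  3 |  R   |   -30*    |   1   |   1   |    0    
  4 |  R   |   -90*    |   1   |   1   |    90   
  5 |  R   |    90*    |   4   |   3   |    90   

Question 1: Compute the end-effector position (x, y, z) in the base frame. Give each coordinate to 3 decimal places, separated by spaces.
-1.634 1.719 -3.781

after link 1: o_1 = (0.0000, 0.0000, 1.0000)
after link 2: o_2 = (-1.0000, -3.4641, -1.0000)
after link 3: o_3 = (-0.5000, -3.7141, -2.2990)
after link 4: o_4 = (0.3660, -2.7811, -2.9151)
after link 5: o_5 = (-1.6340, 1.7189, -3.7811)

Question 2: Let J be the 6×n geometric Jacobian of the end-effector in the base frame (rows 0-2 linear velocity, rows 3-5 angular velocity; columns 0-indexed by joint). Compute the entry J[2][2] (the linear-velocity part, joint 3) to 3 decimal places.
axis z_2 = (-0.0000,0.5000,-0.8660); lever o_n−o_2 = (-0.6340,5.1830,-2.7811)
cross product → J_v[:, 2] = (3.0981,0.5490,0.3170)
J_ω[:, 2] = z_2
entry J[2][2] = 0.3170

0.317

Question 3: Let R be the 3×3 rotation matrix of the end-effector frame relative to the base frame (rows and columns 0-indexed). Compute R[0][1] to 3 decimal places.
End-effector y-axis (col 1 of R) = (-0.5000,0.7500,0.4330)
R[0][1] = -0.5000

-0.500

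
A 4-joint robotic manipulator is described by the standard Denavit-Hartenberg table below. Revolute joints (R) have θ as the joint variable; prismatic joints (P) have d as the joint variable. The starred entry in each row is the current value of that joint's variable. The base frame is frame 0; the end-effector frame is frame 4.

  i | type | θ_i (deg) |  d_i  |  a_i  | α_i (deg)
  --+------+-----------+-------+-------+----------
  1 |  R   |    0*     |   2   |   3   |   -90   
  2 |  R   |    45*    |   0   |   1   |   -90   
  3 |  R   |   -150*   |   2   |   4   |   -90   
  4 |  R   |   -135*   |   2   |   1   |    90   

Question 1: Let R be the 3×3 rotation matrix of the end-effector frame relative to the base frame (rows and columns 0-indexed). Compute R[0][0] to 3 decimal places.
End-effector x-axis (col 0 of R) = (-0.0670,-0.3536,-0.9330)
R[0][0] = -0.0670

-0.067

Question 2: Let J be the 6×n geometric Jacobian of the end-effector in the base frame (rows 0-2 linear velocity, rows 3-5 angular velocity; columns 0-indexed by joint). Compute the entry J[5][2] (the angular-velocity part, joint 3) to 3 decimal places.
-0.707

axis z_2 = (-0.7071,0.0000,-0.7071); lever o_n−o_2 = (-3.2236,3.3785,-0.6048)
cross product → J_v[:, 2] = (2.3890,1.8517,-2.3890)
J_ω[:, 2] = z_2
entry J[5][2] = -0.7071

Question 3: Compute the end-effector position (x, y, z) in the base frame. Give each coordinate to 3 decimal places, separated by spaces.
0.484 3.378 0.688

after link 1: o_1 = (3.0000, 0.0000, 2.0000)
after link 2: o_2 = (3.7071, 0.0000, 1.2929)
after link 3: o_3 = (-0.1566, 2.0000, 2.3282)
after link 4: o_4 = (0.4835, 3.3785, 0.6880)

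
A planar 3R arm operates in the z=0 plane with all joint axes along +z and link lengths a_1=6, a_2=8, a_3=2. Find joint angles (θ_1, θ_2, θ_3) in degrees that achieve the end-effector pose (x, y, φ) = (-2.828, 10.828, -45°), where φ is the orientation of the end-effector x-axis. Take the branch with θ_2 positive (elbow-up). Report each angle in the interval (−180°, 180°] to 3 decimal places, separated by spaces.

83.219 45.012 -173.231

wrist centre = target − a_3·(cos φ, sin φ) = (-4.2422, 12.2422)
cos θ_2 = (167.8682−6²−8²)/(2·6·8) = 0.7070; θ_2 = 45.0119° (elbow-up)
β = atan2(12.2422,-4.2422) = 109.1124°; ψ = atan2(5.6580,11.6557) = 25.8934°
θ_1 = β − ψ = 83.2190°
θ_3 = φ − θ_1 − θ_2 = -173.2309° (wrapped to (-180°,180°])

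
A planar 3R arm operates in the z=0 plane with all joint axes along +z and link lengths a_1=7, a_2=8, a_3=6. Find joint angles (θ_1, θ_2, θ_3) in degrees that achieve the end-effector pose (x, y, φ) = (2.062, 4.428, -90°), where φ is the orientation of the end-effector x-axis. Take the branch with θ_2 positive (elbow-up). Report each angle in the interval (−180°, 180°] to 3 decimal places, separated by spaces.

wrist centre = target − a_3·(cos φ, sin φ) = (2.0620, 10.4280)
cos θ_2 = (112.9950−7²−8²)/(2·7·8) = -0.0000; θ_2 = 90.0025° (elbow-up)
β = atan2(10.4280,2.0620) = 78.8148°; ψ = atan2(8.0000,6.9996) = 48.8155°
θ_1 = β − ψ = 29.9993°
θ_3 = φ − θ_1 − θ_2 = 149.9982° (wrapped to (-180°,180°])

29.999 90.003 149.998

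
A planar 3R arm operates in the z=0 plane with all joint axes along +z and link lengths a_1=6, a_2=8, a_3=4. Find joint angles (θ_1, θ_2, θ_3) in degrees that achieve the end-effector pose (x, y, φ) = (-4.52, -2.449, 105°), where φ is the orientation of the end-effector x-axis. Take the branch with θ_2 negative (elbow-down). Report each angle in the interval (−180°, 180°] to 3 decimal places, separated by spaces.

wrist centre = target − a_3·(cos φ, sin φ) = (-3.4847, -6.3127)
cos θ_2 = (51.9935−6²−8²)/(2·6·8) = -0.5001; θ_2 = -120.0045° (elbow-down)
β = atan2(-6.3127,-3.4847) = -118.8995°; ψ = atan2(-6.9279,1.9995) = -73.9013°
θ_1 = β − ψ = -44.9982°
θ_3 = φ − θ_1 − θ_2 = -89.9974° (wrapped to (-180°,180°])

-44.998 -120.004 -89.997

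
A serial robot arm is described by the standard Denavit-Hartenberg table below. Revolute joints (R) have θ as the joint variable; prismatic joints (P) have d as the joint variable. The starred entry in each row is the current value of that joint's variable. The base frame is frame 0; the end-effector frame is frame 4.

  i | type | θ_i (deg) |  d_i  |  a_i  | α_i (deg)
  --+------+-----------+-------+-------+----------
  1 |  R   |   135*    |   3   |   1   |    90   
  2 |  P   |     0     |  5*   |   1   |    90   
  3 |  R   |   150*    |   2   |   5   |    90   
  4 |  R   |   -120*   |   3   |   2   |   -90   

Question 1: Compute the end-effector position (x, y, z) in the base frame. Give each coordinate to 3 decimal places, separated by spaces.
after link 1: o_1 = (-0.7071, 0.7071, 3.0000)
after link 2: o_2 = (2.1213, 4.9497, 3.0000)
after link 3: o_3 = (6.9509, 3.6557, 1.0000)
after link 4: o_4 = (6.7615, 6.8122, 2.7321)

6.761 6.812 2.732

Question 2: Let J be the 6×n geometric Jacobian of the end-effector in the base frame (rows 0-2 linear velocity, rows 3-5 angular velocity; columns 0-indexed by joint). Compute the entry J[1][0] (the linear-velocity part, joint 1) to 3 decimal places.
6.761

axis z_0 = ẑ; lever o_n−o_0 = (6.7615,6.8122,2.7321)
cross product → J_v[:, 0] = (-6.8122,6.7615,0.0000)
J_ω[:, 0] = z_0
entry J[1][0] = 6.7615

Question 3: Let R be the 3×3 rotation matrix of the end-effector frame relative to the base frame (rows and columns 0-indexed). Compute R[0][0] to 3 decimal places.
End-effector x-axis (col 0 of R) = (-0.4830,0.1294,0.8660)
R[0][0] = -0.4830

-0.483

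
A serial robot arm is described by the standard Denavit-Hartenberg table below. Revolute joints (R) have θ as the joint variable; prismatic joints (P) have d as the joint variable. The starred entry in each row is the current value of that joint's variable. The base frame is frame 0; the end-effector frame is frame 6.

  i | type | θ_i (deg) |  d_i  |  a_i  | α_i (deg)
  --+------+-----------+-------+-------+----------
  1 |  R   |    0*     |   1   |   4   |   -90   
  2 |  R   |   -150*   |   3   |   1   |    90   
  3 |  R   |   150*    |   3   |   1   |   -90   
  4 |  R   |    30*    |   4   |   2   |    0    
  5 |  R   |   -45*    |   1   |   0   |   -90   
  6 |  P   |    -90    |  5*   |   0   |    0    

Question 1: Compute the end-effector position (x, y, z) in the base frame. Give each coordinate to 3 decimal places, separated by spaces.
9.733 0.683 0.957

after link 1: o_1 = (4.0000, 0.0000, 1.0000)
after link 2: o_2 = (3.1340, 3.0000, 1.5000)
after link 3: o_3 = (2.3840, 3.5000, -1.5311)
after link 4: o_4 = (5.9151, 0.9019, -2.4151)
after link 5: o_5 = (6.3481, 0.0359, -2.6651)
after link 6: o_6 = (9.7335, 0.6829, 0.9572)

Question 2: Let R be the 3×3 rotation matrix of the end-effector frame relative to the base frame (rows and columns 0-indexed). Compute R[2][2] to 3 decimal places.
End-effector z-axis (col 2 of R) = (0.6771,0.1294,0.7244)
R[2][2] = 0.7244

0.724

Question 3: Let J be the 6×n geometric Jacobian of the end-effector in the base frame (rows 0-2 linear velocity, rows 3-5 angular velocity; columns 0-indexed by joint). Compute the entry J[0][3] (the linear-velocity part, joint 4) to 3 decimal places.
axis z_3 = (0.4330,-0.8660,-0.2500); lever o_n−o_3 = (7.3495,-2.8171,2.4882)
cross product → J_v[:, 3] = (-2.8591,-2.9148,5.1450)
J_ω[:, 3] = z_3
entry J[0][3] = -2.8591

-2.859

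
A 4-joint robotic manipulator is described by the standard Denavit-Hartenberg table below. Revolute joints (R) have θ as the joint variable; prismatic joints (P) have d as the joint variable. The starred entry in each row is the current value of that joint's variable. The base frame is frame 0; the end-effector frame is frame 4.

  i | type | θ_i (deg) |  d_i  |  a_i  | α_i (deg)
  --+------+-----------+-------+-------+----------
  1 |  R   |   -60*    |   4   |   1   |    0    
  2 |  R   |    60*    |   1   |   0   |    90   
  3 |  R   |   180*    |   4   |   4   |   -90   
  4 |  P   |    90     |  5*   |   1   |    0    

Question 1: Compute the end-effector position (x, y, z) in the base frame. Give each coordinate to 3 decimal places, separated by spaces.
after link 1: o_1 = (0.5000, -0.8660, 4.0000)
after link 2: o_2 = (0.5000, -0.8660, 5.0000)
after link 3: o_3 = (-3.5000, -4.8660, 5.0000)
after link 4: o_4 = (-3.5000, -3.8660, 0.0000)

-3.500 -3.866 0.000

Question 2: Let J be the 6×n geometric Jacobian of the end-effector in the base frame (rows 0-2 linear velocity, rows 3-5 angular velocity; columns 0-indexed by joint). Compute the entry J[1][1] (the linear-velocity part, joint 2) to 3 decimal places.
axis z_1 = (0.0000,0.0000,1.0000); lever o_n−o_1 = (-4.0000,-3.0000,-4.0000)
cross product → J_v[:, 1] = (3.0000,-4.0000,0.0000)
J_ω[:, 1] = z_1
entry J[1][1] = -4.0000

-4.000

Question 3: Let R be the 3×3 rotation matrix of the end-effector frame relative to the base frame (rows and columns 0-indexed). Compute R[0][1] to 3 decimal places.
1.000

End-effector y-axis (col 1 of R) = (1.0000,0.0000,-0.0000)
R[0][1] = 1.0000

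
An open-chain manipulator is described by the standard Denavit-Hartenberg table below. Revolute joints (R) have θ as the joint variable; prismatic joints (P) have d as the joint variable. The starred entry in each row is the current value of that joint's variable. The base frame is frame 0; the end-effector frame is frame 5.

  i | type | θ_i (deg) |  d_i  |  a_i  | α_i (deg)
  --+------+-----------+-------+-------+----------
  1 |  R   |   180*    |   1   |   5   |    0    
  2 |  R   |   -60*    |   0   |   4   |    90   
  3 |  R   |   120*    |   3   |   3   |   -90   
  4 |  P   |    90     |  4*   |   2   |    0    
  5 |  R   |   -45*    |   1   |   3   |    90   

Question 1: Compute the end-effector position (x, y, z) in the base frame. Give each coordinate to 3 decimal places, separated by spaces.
-4.526 -3.064 2.935

after link 1: o_1 = (-5.0000, 0.0000, 1.0000)
after link 2: o_2 = (-7.0000, 3.4641, 1.0000)
after link 3: o_3 = (-3.6519, 3.6651, 3.5981)
after link 4: o_4 = (-3.6519, -0.3349, 1.5981)
after link 5: o_5 = (-4.5257, -3.0642, 2.9352)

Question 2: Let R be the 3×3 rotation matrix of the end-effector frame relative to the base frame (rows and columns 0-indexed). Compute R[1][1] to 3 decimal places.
End-effector y-axis (col 1 of R) = (0.4330,-0.7500,-0.5000)
R[1][1] = -0.7500

-0.750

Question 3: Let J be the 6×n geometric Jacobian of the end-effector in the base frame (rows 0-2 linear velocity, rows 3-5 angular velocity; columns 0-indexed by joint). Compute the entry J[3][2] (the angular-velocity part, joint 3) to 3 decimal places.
0.866

axis z_2 = (0.8660,0.5000,0.0000); lever o_n−o_2 = (2.4743,-6.5283,1.9352)
cross product → J_v[:, 2] = (0.9676,-1.6759,-6.8908)
J_ω[:, 2] = z_2
entry J[3][2] = 0.8660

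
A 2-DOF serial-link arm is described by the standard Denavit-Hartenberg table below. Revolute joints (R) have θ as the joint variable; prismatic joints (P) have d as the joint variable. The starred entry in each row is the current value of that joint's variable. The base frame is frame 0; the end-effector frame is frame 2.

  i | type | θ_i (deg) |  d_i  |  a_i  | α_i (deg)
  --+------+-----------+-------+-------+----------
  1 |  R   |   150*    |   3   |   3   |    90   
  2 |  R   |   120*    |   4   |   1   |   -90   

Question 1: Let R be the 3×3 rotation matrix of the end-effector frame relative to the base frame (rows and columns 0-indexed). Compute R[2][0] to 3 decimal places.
0.866

End-effector x-axis (col 0 of R) = (0.4330,-0.2500,0.8660)
R[2][0] = 0.8660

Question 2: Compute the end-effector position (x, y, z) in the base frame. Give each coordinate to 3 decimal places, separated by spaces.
-0.165 4.714 3.866

after link 1: o_1 = (-2.5981, 1.5000, 3.0000)
after link 2: o_2 = (-0.1651, 4.7141, 3.8660)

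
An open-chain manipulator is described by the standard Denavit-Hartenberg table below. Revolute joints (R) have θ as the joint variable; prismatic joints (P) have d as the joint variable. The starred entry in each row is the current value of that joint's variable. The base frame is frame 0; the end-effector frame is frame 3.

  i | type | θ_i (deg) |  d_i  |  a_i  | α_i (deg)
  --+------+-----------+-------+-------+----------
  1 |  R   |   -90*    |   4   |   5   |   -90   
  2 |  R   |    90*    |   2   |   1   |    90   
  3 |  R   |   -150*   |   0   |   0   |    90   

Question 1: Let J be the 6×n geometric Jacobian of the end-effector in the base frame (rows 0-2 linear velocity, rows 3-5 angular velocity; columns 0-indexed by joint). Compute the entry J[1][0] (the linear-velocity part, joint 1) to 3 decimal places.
2.000

axis z_0 = ẑ; lever o_n−o_0 = (2.0000,-5.0000,3.0000)
cross product → J_v[:, 0] = (5.0000,2.0000,-0.0000)
J_ω[:, 0] = z_0
entry J[1][0] = 2.0000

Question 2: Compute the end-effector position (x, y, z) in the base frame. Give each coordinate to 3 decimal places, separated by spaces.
after link 1: o_1 = (0.0000, -5.0000, 4.0000)
after link 2: o_2 = (2.0000, -5.0000, 3.0000)
after link 3: o_3 = (2.0000, -5.0000, 3.0000)

2.000 -5.000 3.000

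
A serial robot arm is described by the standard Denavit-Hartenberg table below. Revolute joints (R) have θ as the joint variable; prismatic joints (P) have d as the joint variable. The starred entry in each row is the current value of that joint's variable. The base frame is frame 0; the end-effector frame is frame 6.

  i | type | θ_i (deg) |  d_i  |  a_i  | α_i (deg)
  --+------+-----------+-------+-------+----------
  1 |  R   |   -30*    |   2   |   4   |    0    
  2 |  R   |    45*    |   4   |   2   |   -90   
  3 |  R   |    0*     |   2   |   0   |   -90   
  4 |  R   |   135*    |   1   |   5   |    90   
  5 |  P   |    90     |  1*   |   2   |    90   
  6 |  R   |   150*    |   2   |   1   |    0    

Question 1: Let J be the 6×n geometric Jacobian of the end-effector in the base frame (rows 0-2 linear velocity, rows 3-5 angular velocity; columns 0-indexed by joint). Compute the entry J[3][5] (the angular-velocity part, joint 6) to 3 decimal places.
axis z_5 = (-0.5000,-0.8660,-0.0000); lever o_n−o_5 = (-0.5670,-1.9821,0.8660)
cross product → J_v[:, 5] = (-0.7500,0.4330,0.5000)
J_ω[:, 5] = z_5
entry J[3][5] = -0.5000

-0.500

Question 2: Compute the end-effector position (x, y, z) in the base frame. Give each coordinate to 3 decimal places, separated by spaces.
2.677 -6.363 3.866

after link 1: o_1 = (3.4641, -2.0000, 2.0000)
after link 2: o_2 = (5.3960, -1.4824, 6.0000)
after link 3: o_3 = (4.8783, 0.4495, 6.0000)
after link 4: o_4 = (2.3783, -3.8806, 5.0000)
after link 5: o_5 = (3.2443, -4.3806, 3.0000)
after link 6: o_6 = (2.6774, -6.3627, 3.8660)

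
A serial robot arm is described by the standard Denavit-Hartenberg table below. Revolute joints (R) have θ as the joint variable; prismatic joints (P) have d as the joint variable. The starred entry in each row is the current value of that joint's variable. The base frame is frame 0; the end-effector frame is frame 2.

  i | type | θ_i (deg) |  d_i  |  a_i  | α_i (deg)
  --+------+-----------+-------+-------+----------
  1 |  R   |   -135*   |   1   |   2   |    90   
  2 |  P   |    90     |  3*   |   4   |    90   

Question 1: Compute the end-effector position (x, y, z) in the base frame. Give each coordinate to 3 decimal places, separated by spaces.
-3.536 0.707 5.000

after link 1: o_1 = (-1.4142, -1.4142, 1.0000)
after link 2: o_2 = (-3.5355, 0.7071, 5.0000)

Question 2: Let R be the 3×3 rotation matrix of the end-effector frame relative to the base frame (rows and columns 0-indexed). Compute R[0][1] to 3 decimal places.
End-effector y-axis (col 1 of R) = (-0.7071,0.7071,0.0000)
R[0][1] = -0.7071

-0.707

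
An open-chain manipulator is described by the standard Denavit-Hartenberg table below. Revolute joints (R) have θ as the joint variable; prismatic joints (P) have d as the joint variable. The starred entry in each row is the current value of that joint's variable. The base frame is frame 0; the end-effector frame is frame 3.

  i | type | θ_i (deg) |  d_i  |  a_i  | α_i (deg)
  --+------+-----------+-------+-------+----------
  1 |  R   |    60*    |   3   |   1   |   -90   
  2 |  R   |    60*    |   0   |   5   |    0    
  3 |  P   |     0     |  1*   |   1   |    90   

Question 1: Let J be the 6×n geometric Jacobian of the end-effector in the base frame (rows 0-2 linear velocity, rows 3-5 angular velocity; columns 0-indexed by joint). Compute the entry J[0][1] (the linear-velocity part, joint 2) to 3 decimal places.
-2.598

axis z_1 = (-0.8660,0.5000,0.0000); lever o_n−o_1 = (0.6340,3.0981,-5.1962)
cross product → J_v[:, 1] = (-2.5981,-4.5000,-3.0000)
J_ω[:, 1] = z_1
entry J[0][1] = -2.5981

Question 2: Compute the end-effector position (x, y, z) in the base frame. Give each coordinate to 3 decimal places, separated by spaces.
after link 1: o_1 = (0.5000, 0.8660, 3.0000)
after link 2: o_2 = (1.7500, 3.0311, -1.3301)
after link 3: o_3 = (1.1340, 3.9641, -2.1962)

1.134 3.964 -2.196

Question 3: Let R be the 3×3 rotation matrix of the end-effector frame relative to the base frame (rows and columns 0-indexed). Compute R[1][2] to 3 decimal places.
End-effector z-axis (col 2 of R) = (0.4330,0.7500,0.5000)
R[1][2] = 0.7500

0.750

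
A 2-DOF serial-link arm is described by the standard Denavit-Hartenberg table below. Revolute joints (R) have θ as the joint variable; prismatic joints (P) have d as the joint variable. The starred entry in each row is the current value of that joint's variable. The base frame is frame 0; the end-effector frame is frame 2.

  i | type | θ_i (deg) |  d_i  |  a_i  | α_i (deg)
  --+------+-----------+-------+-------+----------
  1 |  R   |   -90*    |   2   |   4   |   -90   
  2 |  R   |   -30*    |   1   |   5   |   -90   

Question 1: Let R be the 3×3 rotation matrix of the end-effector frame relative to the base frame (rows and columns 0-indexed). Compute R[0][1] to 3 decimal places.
-1.000

End-effector y-axis (col 1 of R) = (-1.0000,-0.0000,-0.0000)
R[0][1] = -1.0000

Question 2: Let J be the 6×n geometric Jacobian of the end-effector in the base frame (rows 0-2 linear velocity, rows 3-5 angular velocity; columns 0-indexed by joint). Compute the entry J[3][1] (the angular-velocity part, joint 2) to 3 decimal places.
1.000

axis z_1 = (1.0000,0.0000,0.0000); lever o_n−o_1 = (1.0000,-4.3301,2.5000)
cross product → J_v[:, 1] = (0.0000,-2.5000,-4.3301)
J_ω[:, 1] = z_1
entry J[3][1] = 1.0000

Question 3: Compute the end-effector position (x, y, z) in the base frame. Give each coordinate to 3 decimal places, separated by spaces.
after link 1: o_1 = (0.0000, -4.0000, 2.0000)
after link 2: o_2 = (1.0000, -8.3301, 4.5000)

1.000 -8.330 4.500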